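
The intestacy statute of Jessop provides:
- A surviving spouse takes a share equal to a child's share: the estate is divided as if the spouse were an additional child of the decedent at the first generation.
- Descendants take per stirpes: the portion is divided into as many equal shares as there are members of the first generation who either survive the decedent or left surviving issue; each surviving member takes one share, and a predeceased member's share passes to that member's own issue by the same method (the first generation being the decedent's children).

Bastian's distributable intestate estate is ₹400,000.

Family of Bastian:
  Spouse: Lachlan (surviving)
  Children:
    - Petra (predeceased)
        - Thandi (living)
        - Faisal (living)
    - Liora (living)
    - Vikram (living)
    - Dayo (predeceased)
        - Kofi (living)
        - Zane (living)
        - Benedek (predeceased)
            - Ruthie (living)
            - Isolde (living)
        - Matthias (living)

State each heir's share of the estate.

The spouse counts as an additional share at the children's level, so there are 5 primary shares of ₹80,000. Lachlan takes one such share (₹80,000).
The children's combined portion (₹320,000) is divided into 4 shares of ₹80,000: Liora and Vikram each take ₹80,000; Petra's ₹80,000 share passes to Petra's issue; Dayo's ₹80,000 share passes to Dayo's issue.
Petra's share (₹80,000) is divided into 2 shares of ₹40,000: Thandi and Faisal each take ₹40,000.
Dayo's share (₹80,000) is divided into 4 shares of ₹20,000: Kofi, Zane, and Matthias each take ₹20,000; Benedek's ₹20,000 share passes to Benedek's issue.
Benedek's share (₹20,000) is divided into 2 shares of ₹10,000: Ruthie and Isolde each take ₹10,000.

Lachlan: ₹80,000; Thandi: ₹40,000; Faisal: ₹40,000; Liora: ₹80,000; Vikram: ₹80,000; Kofi: ₹20,000; Zane: ₹20,000; Ruthie: ₹10,000; Isolde: ₹10,000; Matthias: ₹20,000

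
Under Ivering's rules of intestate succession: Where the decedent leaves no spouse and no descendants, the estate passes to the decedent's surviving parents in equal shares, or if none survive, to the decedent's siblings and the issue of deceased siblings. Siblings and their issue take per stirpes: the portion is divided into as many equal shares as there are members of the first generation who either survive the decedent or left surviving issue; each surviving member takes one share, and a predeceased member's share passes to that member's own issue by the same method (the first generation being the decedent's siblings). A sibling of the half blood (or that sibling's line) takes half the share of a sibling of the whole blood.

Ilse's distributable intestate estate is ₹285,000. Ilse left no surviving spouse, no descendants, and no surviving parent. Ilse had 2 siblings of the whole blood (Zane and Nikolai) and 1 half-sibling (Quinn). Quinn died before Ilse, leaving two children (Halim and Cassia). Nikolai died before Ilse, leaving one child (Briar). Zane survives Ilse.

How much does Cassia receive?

The entire ₹285,000 passes to the siblings and their issue.
Counting each half-blood sibling's line as half a unit, there are 5/2 units in ₹285,000, so one unit is ₹114,000. Whole-blood lines (Zane and Nikolai) take ₹114,000 each; half-blood lines (Quinn) take ₹57,000 each.
Quinn's share (₹57,000) is divided into 2 shares of ₹28,500: Halim and Cassia each take ₹28,500.
Nikolai's share (₹114,000) passes entirely to Briar.

Cassia receives ₹28,500.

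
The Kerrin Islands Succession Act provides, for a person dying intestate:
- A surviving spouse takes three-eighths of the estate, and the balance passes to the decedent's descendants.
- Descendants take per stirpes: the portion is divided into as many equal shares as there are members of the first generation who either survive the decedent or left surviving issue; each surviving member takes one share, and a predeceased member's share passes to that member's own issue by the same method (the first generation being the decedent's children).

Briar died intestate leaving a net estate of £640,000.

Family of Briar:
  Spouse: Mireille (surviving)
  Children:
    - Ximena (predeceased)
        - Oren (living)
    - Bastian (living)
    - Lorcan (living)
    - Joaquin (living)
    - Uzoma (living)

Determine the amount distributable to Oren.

Mireille takes three-eighths of £640,000 = £240,000. The remaining £400,000 passes to the descendants.
The descendants' portion (£400,000) is divided into 5 shares of £80,000: Bastian, Lorcan, Joaquin, and Uzoma each take £80,000; Ximena's £80,000 share passes to Ximena's issue.
Ximena's share (£80,000) passes entirely to Oren.

Oren receives £80,000.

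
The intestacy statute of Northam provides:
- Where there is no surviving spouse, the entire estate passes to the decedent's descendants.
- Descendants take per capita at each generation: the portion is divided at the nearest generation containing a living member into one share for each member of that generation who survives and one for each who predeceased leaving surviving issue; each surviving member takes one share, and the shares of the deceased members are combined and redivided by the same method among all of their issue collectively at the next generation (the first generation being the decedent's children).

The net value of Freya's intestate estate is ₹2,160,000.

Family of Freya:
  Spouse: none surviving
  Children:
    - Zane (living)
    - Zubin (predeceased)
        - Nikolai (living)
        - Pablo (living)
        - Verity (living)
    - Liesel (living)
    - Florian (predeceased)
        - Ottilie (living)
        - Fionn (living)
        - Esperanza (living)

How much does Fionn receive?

The entire ₹2,160,000 passes to the descendants.
That amount (₹2,160,000) is divided at the children's generation into 4 shares of ₹540,000. Zane and Liesel each take ₹540,000. The 2 shares of the deceased (Zubin and Florian) are combined into a pool of ₹1,080,000.
That pool (₹1,080,000) is divided at the grandchildren's generation equally among Nikolai, Pablo, Verity, Ottilie, Fionn, and Esperanza: ₹180,000 each.

Fionn receives ₹180,000.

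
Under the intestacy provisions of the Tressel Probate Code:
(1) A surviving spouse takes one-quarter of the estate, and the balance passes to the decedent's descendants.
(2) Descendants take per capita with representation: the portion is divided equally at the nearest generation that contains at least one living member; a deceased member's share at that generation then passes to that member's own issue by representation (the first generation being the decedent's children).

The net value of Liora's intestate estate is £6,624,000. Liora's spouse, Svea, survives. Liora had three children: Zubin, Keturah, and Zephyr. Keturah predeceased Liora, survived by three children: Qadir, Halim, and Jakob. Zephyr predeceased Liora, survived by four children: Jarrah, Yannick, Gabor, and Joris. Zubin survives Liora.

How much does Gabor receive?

Gabor receives £414,000.

Svea takes one-quarter of £6,624,000 = £1,656,000. The remaining £4,968,000 passes to the descendants.
The descendants' portion (£4,968,000) is divided into 3 shares of £1,656,000: Zubin takes £1,656,000; Keturah's £1,656,000 share passes to Keturah's issue; Zephyr's £1,656,000 share passes to Zephyr's issue.
Keturah's share (£1,656,000) is divided into 3 shares of £552,000: Qadir, Halim, and Jakob each take £552,000.
Zephyr's share (£1,656,000) is divided into 4 shares of £414,000: Jarrah, Yannick, Gabor, and Joris each take £414,000.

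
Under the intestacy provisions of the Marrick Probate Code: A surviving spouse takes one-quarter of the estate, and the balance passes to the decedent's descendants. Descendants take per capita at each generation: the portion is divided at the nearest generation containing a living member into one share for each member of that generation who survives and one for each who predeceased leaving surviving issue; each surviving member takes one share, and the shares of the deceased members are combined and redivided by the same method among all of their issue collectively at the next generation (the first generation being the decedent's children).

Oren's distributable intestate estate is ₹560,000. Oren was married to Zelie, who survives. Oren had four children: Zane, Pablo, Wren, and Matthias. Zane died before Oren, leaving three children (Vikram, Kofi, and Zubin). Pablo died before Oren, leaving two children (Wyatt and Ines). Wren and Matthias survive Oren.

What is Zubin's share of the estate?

Zelie takes one-quarter of ₹560,000 = ₹140,000. The remaining ₹420,000 passes to the descendants.
The descendants' portion (₹420,000) is divided at the children's generation into 4 shares of ₹105,000. Wren and Matthias each take ₹105,000. The 2 shares of the deceased (Zane and Pablo) are combined into a pool of ₹210,000.
That pool (₹210,000) is divided at the grandchildren's generation equally among Vikram, Kofi, Zubin, Wyatt, and Ines: ₹42,000 each.

Zubin receives ₹42,000.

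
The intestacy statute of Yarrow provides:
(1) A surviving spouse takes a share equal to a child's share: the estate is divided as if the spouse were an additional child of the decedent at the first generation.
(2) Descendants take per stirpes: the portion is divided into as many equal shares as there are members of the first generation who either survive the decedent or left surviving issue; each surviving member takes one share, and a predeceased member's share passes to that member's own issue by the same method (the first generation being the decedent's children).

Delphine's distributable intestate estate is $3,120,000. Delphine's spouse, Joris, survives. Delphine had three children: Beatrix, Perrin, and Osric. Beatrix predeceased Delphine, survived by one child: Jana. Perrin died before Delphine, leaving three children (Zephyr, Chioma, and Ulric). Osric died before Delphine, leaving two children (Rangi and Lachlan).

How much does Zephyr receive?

Zephyr receives $260,000.

The spouse counts as an additional share at the children's level, so there are 4 primary shares of $780,000. Joris takes one such share ($780,000).
The children's combined portion ($2,340,000) is divided into 3 shares of $780,000: Beatrix's $780,000 share passes to Beatrix's issue; Perrin's $780,000 share passes to Perrin's issue; Osric's $780,000 share passes to Osric's issue.
Beatrix's share ($780,000) passes entirely to Jana.
Perrin's share ($780,000) is divided into 3 shares of $260,000: Zephyr, Chioma, and Ulric each take $260,000.
Osric's share ($780,000) is divided into 2 shares of $390,000: Rangi and Lachlan each take $390,000.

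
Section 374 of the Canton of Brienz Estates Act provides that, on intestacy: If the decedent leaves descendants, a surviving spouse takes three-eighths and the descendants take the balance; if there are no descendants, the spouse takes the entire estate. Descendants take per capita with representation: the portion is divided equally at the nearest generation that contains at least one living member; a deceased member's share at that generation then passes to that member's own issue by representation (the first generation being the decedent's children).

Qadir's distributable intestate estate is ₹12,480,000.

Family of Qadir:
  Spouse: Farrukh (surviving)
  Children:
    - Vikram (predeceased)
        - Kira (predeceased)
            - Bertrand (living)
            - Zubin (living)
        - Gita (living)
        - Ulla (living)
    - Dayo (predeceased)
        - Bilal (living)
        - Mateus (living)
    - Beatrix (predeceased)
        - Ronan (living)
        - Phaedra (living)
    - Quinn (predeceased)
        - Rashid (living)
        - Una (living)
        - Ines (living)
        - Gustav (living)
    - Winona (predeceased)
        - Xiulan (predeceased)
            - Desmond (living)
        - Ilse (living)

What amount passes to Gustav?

Gustav receives ₹600,000.

Farrukh takes three-eighths of ₹12,480,000 = ₹4,680,000. The remaining ₹7,800,000 passes to the descendants.
No child survives, so the initial division is made at the grandchildren's generation.
The descendants' portion (₹7,800,000) is divided into 13 shares of ₹600,000: Gita, Ulla, Bilal, Mateus, Ronan, Phaedra, Rashid, Una, Ines, Gustav, and Ilse each take ₹600,000; Kira's ₹600,000 share passes to Kira's issue; Xiulan's ₹600,000 share passes to Xiulan's issue.
Kira's share (₹600,000) is divided into 2 shares of ₹300,000: Bertrand and Zubin each take ₹300,000.
Xiulan's share (₹600,000) passes entirely to Desmond.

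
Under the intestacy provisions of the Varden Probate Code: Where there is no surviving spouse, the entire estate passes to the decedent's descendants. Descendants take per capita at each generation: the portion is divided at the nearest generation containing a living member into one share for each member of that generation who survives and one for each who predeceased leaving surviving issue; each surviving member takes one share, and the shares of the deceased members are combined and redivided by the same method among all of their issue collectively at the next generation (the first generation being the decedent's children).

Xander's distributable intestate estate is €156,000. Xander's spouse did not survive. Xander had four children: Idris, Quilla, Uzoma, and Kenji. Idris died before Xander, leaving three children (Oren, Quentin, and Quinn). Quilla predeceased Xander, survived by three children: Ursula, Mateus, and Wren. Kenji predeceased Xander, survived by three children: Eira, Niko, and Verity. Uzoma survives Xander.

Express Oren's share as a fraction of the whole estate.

The entire €156,000 passes to the descendants.
That amount (€156,000) is divided at the children's generation into 4 shares of €39,000. Uzoma takes €39,000. The 3 shares of the deceased (Idris, Quilla, and Kenji) are combined into a pool of €117,000.
That pool (€117,000) is divided at the grandchildren's generation equally among Oren, Quentin, Quinn, Ursula, Mateus, Wren, Eira, Niko, and Verity: €13,000 each.

Oren receives 1/12 of the estate.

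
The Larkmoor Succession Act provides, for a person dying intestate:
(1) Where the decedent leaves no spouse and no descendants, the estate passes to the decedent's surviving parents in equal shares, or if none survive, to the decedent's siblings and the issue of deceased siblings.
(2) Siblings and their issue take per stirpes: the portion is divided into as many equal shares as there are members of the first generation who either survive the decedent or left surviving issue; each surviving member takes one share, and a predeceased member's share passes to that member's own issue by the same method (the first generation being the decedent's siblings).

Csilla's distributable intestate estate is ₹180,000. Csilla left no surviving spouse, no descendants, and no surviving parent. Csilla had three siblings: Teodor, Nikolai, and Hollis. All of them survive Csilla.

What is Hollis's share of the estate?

Hollis receives ₹60,000.

The entire ₹180,000 passes to the siblings and their issue.
That amount (₹180,000) is divided into 3 shares of ₹60,000: Teodor, Nikolai, and Hollis each take ₹60,000.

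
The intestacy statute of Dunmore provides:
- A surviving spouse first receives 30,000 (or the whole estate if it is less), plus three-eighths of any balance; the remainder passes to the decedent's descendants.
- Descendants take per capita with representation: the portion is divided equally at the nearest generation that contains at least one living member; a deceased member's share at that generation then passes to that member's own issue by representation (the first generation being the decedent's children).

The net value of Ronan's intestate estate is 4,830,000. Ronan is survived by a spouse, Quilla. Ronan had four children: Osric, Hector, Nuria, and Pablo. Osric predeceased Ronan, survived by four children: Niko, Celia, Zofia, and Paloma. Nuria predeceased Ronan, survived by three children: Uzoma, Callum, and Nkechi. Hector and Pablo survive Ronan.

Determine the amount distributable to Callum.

Quilla first takes 30,000, leaving a balance of 4,800,000. Quilla then takes three-eighths of the balance (1,800,000), for a total of 1,830,000. The remaining 3,000,000 passes to the descendants.
The descendants' portion (3,000,000) is divided into 4 shares of 750,000: Hector and Pablo each take 750,000; Osric's 750,000 share passes to Osric's issue; Nuria's 750,000 share passes to Nuria's issue.
Osric's share (750,000) is divided into 4 shares of 187,500: Niko, Celia, Zofia, and Paloma each take 187,500.
Nuria's share (750,000) is divided into 3 shares of 250,000: Uzoma, Callum, and Nkechi each take 250,000.

Callum receives 250,000.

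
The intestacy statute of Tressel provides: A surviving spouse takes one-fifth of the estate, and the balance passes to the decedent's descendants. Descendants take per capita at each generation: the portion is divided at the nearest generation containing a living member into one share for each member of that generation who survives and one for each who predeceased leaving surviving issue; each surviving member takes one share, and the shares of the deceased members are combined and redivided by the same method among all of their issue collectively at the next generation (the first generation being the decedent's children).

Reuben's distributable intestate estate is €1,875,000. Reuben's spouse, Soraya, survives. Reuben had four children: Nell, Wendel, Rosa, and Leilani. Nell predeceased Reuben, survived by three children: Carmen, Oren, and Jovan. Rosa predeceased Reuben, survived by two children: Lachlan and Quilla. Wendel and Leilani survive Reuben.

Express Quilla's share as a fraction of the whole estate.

Quilla receives 2/25 of the estate.

Soraya takes one-fifth of €1,875,000 = €375,000. The remaining €1,500,000 passes to the descendants.
The descendants' portion (€1,500,000) is divided at the children's generation into 4 shares of €375,000. Wendel and Leilani each take €375,000. The 2 shares of the deceased (Nell and Rosa) are combined into a pool of €750,000.
That pool (€750,000) is divided at the grandchildren's generation equally among Carmen, Oren, Jovan, Lachlan, and Quilla: €150,000 each.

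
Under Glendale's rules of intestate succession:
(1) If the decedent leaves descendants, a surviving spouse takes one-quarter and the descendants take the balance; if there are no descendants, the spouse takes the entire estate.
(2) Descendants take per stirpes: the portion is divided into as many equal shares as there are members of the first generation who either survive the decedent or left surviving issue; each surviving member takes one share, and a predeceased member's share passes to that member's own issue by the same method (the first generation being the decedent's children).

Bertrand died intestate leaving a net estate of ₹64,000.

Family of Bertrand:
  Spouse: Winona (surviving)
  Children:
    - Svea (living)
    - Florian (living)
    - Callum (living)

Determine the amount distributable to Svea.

Winona takes one-quarter of ₹64,000 = ₹16,000. The remaining ₹48,000 passes to the descendants.
The descendants' portion (₹48,000) is divided into 3 shares of ₹16,000: Svea, Florian, and Callum each take ₹16,000.

Svea receives ₹16,000.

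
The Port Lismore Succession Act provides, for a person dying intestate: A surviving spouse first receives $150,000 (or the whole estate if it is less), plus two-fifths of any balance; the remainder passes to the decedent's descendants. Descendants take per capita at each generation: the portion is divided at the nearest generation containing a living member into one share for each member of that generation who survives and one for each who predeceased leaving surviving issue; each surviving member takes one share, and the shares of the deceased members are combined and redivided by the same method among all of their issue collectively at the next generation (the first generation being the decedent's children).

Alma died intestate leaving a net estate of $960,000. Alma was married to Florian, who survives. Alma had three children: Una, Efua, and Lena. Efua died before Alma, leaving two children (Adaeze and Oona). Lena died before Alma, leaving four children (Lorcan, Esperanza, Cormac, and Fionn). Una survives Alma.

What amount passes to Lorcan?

Lorcan receives $54,000.

Florian first takes $150,000, leaving a balance of $810,000. Florian then takes two-fifths of the balance ($324,000), for a total of $474,000. The remaining $486,000 passes to the descendants.
The descendants' portion ($486,000) is divided at the children's generation into 3 shares of $162,000. Una takes $162,000. The 2 shares of the deceased (Efua and Lena) are combined into a pool of $324,000.
That pool ($324,000) is divided at the grandchildren's generation equally among Adaeze, Oona, Lorcan, Esperanza, Cormac, and Fionn: $54,000 each.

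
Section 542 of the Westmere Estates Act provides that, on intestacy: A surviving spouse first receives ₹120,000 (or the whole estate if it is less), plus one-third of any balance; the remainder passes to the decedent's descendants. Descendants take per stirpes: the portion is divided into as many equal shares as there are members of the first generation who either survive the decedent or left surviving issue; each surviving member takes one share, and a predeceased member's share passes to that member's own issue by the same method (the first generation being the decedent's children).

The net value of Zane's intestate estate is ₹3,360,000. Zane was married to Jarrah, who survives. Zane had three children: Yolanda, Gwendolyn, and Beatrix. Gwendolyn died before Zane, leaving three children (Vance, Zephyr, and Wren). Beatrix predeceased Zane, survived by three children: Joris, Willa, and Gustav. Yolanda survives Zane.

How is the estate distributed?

Jarrah: ₹1,200,000; Yolanda: ₹720,000; Vance: ₹240,000; Zephyr: ₹240,000; Wren: ₹240,000; Joris: ₹240,000; Willa: ₹240,000; Gustav: ₹240,000

Jarrah first takes ₹120,000, leaving a balance of ₹3,240,000. Jarrah then takes one-third of the balance (₹1,080,000), for a total of ₹1,200,000. The remaining ₹2,160,000 passes to the descendants.
The descendants' portion (₹2,160,000) is divided into 3 shares of ₹720,000: Yolanda takes ₹720,000; Gwendolyn's ₹720,000 share passes to Gwendolyn's issue; Beatrix's ₹720,000 share passes to Beatrix's issue.
Gwendolyn's share (₹720,000) is divided into 3 shares of ₹240,000: Vance, Zephyr, and Wren each take ₹240,000.
Beatrix's share (₹720,000) is divided into 3 shares of ₹240,000: Joris, Willa, and Gustav each take ₹240,000.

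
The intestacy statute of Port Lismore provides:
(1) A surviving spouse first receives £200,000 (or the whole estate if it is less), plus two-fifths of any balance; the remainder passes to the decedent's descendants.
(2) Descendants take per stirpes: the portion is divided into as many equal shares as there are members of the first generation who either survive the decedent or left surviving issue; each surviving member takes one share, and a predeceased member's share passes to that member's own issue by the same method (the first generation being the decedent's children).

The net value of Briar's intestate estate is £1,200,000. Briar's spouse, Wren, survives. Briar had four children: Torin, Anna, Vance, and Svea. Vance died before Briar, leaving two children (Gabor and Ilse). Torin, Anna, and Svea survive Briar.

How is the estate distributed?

Wren first takes £200,000, leaving a balance of £1,000,000. Wren then takes two-fifths of the balance (£400,000), for a total of £600,000. The remaining £600,000 passes to the descendants.
The descendants' portion (£600,000) is divided into 4 shares of £150,000: Torin, Anna, and Svea each take £150,000; Vance's £150,000 share passes to Vance's issue.
Vance's share (£150,000) is divided into 2 shares of £75,000: Gabor and Ilse each take £75,000.

Wren: £600,000; Torin: £150,000; Anna: £150,000; Gabor: £75,000; Ilse: £75,000; Svea: £150,000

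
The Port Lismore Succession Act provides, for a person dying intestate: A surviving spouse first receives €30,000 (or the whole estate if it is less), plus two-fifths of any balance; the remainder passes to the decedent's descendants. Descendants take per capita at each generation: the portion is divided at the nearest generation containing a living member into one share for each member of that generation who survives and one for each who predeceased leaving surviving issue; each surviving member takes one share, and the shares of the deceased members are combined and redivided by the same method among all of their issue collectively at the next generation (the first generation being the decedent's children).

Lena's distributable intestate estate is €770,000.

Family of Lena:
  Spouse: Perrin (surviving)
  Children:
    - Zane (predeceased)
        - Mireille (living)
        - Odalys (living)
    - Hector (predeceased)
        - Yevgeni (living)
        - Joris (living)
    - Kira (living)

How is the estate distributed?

Perrin: €326,000; Mireille: €74,000; Odalys: €74,000; Yevgeni: €74,000; Joris: €74,000; Kira: €148,000

Perrin first takes €30,000, leaving a balance of €740,000. Perrin then takes two-fifths of the balance (€296,000), for a total of €326,000. The remaining €444,000 passes to the descendants.
The descendants' portion (€444,000) is divided at the children's generation into 3 shares of €148,000. Kira takes €148,000. The 2 shares of the deceased (Zane and Hector) are combined into a pool of €296,000.
That pool (€296,000) is divided at the grandchildren's generation equally among Mireille, Odalys, Yevgeni, and Joris: €74,000 each.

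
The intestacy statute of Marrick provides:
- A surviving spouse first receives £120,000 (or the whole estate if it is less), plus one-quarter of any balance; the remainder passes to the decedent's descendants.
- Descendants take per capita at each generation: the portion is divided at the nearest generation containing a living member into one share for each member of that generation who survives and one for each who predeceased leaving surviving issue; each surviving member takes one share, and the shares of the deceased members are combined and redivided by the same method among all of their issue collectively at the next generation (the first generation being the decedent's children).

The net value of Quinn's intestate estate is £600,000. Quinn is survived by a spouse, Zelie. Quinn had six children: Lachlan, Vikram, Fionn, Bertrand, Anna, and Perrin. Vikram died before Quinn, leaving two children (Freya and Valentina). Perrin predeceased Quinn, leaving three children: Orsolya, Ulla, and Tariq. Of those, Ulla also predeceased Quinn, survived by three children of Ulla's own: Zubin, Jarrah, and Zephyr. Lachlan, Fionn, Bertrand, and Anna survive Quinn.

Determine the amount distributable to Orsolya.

Zelie first takes £120,000, leaving a balance of £480,000. Zelie then takes one-quarter of the balance (£120,000), for a total of £240,000. The remaining £360,000 passes to the descendants.
The descendants' portion (£360,000) is divided at the children's generation into 6 shares of £60,000. Lachlan, Fionn, Bertrand, and Anna each take £60,000. The 2 shares of the deceased (Vikram and Perrin) are combined into a pool of £120,000.
That pool (£120,000) is divided at the grandchildren's generation into 5 shares of £24,000. Freya, Valentina, Orsolya, and Tariq each take £24,000. The remaining share for the deceased Ulla (£24,000) is carried to the next generation.
That pool (£24,000) is divided at the great-grandchildren's generation equally among Zubin, Jarrah, and Zephyr: £8,000 each.

Orsolya receives £24,000.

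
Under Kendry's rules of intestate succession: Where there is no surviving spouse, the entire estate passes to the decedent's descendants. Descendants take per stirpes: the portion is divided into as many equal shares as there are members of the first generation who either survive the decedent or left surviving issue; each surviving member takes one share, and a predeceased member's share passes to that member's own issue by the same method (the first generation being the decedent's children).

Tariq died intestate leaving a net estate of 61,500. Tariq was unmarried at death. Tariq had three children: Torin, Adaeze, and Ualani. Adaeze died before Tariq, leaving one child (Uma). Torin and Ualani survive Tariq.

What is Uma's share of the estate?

The entire 61,500 passes to the descendants.
That amount (61,500) is divided into 3 shares of 20,500: Torin and Ualani each take 20,500; Adaeze's 20,500 share passes to Adaeze's issue.
Adaeze's share (20,500) passes entirely to Uma.

Uma receives 20,500.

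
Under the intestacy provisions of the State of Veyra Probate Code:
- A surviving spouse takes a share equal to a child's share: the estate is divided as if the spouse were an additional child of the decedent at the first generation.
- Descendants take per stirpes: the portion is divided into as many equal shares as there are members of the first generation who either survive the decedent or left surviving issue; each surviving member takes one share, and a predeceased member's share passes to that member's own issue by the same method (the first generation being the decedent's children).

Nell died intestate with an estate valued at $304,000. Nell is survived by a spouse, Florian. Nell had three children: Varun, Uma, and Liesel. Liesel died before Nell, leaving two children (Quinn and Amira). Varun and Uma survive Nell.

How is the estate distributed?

The spouse counts as an additional share at the children's level, so there are 4 primary shares of $76,000. Florian takes one such share ($76,000).
The children's combined portion ($228,000) is divided into 3 shares of $76,000: Varun and Uma each take $76,000; Liesel's $76,000 share passes to Liesel's issue.
Liesel's share ($76,000) is divided into 2 shares of $38,000: Quinn and Amira each take $38,000.

Florian: $76,000; Varun: $76,000; Uma: $76,000; Quinn: $38,000; Amira: $38,000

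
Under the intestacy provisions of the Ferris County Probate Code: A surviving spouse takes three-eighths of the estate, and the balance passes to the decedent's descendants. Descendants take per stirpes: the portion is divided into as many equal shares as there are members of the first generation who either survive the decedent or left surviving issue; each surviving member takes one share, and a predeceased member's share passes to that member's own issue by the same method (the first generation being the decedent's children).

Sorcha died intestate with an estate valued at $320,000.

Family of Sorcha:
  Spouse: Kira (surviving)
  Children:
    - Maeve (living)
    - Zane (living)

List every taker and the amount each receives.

Kira: $120,000; Maeve: $100,000; Zane: $100,000

Kira takes three-eighths of $320,000 = $120,000. The remaining $200,000 passes to the descendants.
The descendants' portion ($200,000) is divided into 2 shares of $100,000: Maeve and Zane each take $100,000.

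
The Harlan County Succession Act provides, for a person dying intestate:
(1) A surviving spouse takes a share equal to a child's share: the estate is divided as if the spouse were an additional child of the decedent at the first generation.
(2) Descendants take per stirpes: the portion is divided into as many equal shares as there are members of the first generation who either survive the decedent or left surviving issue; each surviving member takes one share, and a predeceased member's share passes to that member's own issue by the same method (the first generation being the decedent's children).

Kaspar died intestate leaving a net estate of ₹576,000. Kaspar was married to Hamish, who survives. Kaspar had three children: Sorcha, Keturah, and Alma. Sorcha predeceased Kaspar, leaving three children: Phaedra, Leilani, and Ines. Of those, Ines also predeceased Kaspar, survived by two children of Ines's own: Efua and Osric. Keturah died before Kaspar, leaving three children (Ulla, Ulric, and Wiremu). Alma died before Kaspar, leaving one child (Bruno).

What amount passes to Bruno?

Bruno receives ₹144,000.

The spouse counts as an additional share at the children's level, so there are 4 primary shares of ₹144,000. Hamish takes one such share (₹144,000).
The children's combined portion (₹432,000) is divided into 3 shares of ₹144,000: Sorcha's ₹144,000 share passes to Sorcha's issue; Keturah's ₹144,000 share passes to Keturah's issue; Alma's ₹144,000 share passes to Alma's issue.
Sorcha's share (₹144,000) is divided into 3 shares of ₹48,000: Phaedra and Leilani each take ₹48,000; Ines's ₹48,000 share passes to Ines's issue.
Ines's share (₹48,000) is divided into 2 shares of ₹24,000: Efua and Osric each take ₹24,000.
Keturah's share (₹144,000) is divided into 3 shares of ₹48,000: Ulla, Ulric, and Wiremu each take ₹48,000.
Alma's share (₹144,000) passes entirely to Bruno.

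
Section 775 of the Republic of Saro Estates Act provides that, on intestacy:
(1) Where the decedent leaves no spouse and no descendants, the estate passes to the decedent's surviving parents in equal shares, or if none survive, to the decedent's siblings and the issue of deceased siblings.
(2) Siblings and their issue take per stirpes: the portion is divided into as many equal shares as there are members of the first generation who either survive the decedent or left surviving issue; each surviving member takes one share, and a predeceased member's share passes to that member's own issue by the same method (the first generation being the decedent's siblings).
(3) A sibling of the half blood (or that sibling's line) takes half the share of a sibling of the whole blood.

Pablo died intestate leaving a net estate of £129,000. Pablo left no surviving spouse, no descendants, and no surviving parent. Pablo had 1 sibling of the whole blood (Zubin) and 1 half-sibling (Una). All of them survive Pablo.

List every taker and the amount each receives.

The entire £129,000 passes to the siblings and their issue.
Counting each half-blood sibling's line as half a unit, there are 3/2 units in £129,000, so one unit is £86,000. Whole-blood lines (Zubin) take £86,000 each; half-blood lines (Una) take £43,000 each.

Zubin: £86,000; Una: £43,000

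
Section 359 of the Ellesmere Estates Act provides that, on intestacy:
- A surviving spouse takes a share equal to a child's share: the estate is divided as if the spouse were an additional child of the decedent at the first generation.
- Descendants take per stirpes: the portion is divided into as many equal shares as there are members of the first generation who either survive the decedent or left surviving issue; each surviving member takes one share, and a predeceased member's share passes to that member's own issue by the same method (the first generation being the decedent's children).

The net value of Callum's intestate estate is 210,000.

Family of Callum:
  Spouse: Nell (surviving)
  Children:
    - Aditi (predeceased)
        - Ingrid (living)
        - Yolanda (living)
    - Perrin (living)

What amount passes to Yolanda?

The spouse counts as an additional share at the children's level, so there are 3 primary shares of 70,000. Nell takes one such share (70,000).
The children's combined portion (140,000) is divided into 2 shares of 70,000: Perrin takes 70,000; Aditi's 70,000 share passes to Aditi's issue.
Aditi's share (70,000) is divided into 2 shares of 35,000: Ingrid and Yolanda each take 35,000.

Yolanda receives 35,000.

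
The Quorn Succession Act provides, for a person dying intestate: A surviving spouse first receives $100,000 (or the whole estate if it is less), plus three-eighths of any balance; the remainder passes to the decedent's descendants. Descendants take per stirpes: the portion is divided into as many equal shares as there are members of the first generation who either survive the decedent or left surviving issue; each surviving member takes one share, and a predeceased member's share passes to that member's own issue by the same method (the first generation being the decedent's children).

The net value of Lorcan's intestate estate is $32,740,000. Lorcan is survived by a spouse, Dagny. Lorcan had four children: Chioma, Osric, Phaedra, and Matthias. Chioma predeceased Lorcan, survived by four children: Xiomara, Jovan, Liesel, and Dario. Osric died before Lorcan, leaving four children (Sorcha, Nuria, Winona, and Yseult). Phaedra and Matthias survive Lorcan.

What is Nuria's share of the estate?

Nuria receives $1,275,000.

Dagny first takes $100,000, leaving a balance of $32,640,000. Dagny then takes three-eighths of the balance ($12,240,000), for a total of $12,340,000. The remaining $20,400,000 passes to the descendants.
The descendants' portion ($20,400,000) is divided into 4 shares of $5,100,000: Phaedra and Matthias each take $5,100,000; Chioma's $5,100,000 share passes to Chioma's issue; Osric's $5,100,000 share passes to Osric's issue.
Chioma's share ($5,100,000) is divided into 4 shares of $1,275,000: Xiomara, Jovan, Liesel, and Dario each take $1,275,000.
Osric's share ($5,100,000) is divided into 4 shares of $1,275,000: Sorcha, Nuria, Winona, and Yseult each take $1,275,000.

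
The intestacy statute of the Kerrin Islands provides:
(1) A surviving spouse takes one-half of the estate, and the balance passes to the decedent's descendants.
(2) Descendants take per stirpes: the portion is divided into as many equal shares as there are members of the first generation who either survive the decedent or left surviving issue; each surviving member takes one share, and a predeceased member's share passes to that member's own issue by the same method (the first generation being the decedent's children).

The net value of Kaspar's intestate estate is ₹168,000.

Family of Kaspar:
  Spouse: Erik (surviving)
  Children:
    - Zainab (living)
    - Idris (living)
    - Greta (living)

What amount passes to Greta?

Greta receives ₹28,000.

Erik takes one-half of ₹168,000 = ₹84,000. The remaining ₹84,000 passes to the descendants.
The descendants' portion (₹84,000) is divided into 3 shares of ₹28,000: Zainab, Idris, and Greta each take ₹28,000.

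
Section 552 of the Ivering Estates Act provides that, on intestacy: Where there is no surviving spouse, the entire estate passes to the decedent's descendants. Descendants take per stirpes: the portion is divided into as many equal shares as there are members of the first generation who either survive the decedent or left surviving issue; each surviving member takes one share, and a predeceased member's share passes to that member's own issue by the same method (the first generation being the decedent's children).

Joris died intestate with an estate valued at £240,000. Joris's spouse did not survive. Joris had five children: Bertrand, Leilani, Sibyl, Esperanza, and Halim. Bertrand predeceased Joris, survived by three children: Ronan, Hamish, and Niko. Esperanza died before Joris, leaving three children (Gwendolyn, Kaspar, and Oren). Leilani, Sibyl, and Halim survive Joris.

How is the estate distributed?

Ronan: £16,000; Hamish: £16,000; Niko: £16,000; Leilani: £48,000; Sibyl: £48,000; Gwendolyn: £16,000; Kaspar: £16,000; Oren: £16,000; Halim: £48,000

The entire £240,000 passes to the descendants.
That amount (£240,000) is divided into 5 shares of £48,000: Leilani, Sibyl, and Halim each take £48,000; Bertrand's £48,000 share passes to Bertrand's issue; Esperanza's £48,000 share passes to Esperanza's issue.
Bertrand's share (£48,000) is divided into 3 shares of £16,000: Ronan, Hamish, and Niko each take £16,000.
Esperanza's share (£48,000) is divided into 3 shares of £16,000: Gwendolyn, Kaspar, and Oren each take £16,000.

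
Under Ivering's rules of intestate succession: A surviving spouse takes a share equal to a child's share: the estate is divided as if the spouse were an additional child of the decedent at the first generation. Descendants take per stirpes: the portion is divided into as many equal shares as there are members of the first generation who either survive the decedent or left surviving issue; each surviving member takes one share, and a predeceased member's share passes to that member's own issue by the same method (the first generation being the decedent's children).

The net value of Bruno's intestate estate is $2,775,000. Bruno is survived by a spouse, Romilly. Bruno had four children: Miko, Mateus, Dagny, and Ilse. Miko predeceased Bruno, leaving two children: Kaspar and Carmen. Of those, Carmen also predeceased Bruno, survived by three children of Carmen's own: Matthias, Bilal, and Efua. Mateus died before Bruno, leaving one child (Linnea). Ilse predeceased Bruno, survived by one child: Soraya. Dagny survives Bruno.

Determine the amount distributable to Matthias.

The spouse counts as an additional share at the children's level, so there are 5 primary shares of $555,000. Romilly takes one such share ($555,000).
The children's combined portion ($2,220,000) is divided into 4 shares of $555,000: Dagny takes $555,000; Miko's $555,000 share passes to Miko's issue; Mateus's $555,000 share passes to Mateus's issue; Ilse's $555,000 share passes to Ilse's issue.
Miko's share ($555,000) is divided into 2 shares of $277,500: Kaspar takes $277,500; Carmen's $277,500 share passes to Carmen's issue.
Carmen's share ($277,500) is divided into 3 shares of $92,500: Matthias, Bilal, and Efua each take $92,500.
Mateus's share ($555,000) passes entirely to Linnea.
Ilse's share ($555,000) passes entirely to Soraya.

Matthias receives $92,500.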